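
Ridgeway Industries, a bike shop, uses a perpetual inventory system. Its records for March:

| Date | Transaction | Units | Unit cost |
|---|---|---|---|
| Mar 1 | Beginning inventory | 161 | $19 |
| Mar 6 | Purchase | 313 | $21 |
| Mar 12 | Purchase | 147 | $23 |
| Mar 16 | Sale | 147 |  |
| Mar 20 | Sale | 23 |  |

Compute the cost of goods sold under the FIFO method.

COGS = $3,248

Mar 16, 147 sold [FIFO — oldest first]: 147 @ $19 = $2,793
Mar 20, 23 sold [FIFO — oldest first]: 14 @ $19 + 9 @ $21 = $455
Total COGS = $2,793 + $455 = $3,248
Ending inventory: 304 @ $21 + 147 @ $23 = $9,765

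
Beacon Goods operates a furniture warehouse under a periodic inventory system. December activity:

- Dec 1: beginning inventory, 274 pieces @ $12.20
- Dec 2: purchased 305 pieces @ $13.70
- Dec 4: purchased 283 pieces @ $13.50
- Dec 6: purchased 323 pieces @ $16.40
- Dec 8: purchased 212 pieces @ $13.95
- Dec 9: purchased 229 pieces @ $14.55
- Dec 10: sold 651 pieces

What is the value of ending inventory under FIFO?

Ending inventory = $14,435.05

Dec 10, 651 sold [FIFO — oldest first]: 274 @ $12.20 + 305 @ $13.70 + 72 @ $13.50 = $8,493.30
Ending inventory: 211 @ $13.50 + 323 @ $16.40 + 212 @ $13.95 + 229 @ $14.55 = $14,435.05
Check: goods available $22,928.35 = COGS $8,493.30 + ending $14,435.05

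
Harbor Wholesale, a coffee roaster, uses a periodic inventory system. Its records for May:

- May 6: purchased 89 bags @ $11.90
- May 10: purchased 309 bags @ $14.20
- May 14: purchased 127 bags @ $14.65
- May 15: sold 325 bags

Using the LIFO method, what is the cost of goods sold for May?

May 15, 325 sold [LIFO — newest first]: 127 @ $14.65 + 198 @ $14.20 = $4,672.15
Ending inventory: 89 @ $11.90 + 111 @ $14.20 = $2,635.30
Check: goods available $7,307.45 = COGS $4,672.15 + ending $2,635.30

COGS = $4,672.15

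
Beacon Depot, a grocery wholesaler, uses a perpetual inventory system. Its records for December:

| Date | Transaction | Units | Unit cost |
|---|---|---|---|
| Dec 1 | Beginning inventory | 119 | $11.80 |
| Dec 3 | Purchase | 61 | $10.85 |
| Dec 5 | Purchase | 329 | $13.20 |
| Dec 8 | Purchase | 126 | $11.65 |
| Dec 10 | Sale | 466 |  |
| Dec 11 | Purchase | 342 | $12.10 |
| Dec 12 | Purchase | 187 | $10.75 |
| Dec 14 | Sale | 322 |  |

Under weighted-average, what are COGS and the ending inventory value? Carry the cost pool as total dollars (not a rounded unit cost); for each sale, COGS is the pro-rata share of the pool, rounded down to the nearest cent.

COGS = $9,583.88; ending inventory = $4,441.32

After Dec 1: 119 on hand, pool $1,404.20 (≈ $11.8000 each)
After Dec 3: 180 on hand, pool $2,066.05 (≈ $11.4781 each)
After Dec 5: 509 on hand, pool $6,408.85 (≈ $12.5911 each)
After Dec 8: 635 on hand, pool $7,876.75 (≈ $12.4043 each)
Dec 10, sell 466: 466/635 × $7,876.75 → $5,780.41
After Dec 11: 511 on hand, pool $6,234.54 (≈ $12.2007 each)
After Dec 12: 698 on hand, pool $8,244.79 (≈ $11.8120 each)
Dec 14, sell 322: 322/698 × $8,244.79 → $3,803.47
Total COGS = $5,780.41 + $3,803.47 = $9,583.88
Ending inventory (cost pool remaining) = $4,441.32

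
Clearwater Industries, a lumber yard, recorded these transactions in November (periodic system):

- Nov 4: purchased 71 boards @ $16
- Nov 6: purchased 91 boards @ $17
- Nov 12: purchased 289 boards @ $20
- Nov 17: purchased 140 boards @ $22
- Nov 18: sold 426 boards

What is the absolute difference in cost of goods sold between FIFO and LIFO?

FIFO COGS: 71 @ $16 + 91 @ $17 + 264 @ $20 = $7,963
LIFO COGS: 140 @ $22 + 286 @ $20 = $8,800
Difference = |$7,963 − $8,800| = $837

$837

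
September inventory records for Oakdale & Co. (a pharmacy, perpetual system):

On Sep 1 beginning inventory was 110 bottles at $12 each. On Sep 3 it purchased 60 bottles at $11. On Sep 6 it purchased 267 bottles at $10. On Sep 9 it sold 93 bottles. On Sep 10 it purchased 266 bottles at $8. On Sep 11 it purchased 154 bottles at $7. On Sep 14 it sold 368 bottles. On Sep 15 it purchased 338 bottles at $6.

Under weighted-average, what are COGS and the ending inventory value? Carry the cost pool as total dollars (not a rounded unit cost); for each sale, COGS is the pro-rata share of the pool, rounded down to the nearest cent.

COGS = $4,296.96; ending inventory = $5,587.04

After Sep 1: 110 on hand, pool $1,320.00 (≈ $12.0000 each)
After Sep 3: 170 on hand, pool $1,980.00 (≈ $11.6471 each)
After Sep 6: 437 on hand, pool $4,650.00 (≈ $10.6407 each)
Sep 9, sell 93: 93/437 × $4,650.00 → $989.58
After Sep 10: 610 on hand, pool $5,788.42 (≈ $9.4892 each)
After Sep 11: 764 on hand, pool $6,866.42 (≈ $8.9875 each)
Sep 14, sell 368: 368/764 × $6,866.42 → $3,307.38
After Sep 15: 734 on hand, pool $5,587.04 (≈ $7.6118 each)
Total COGS = $989.58 + $3,307.38 = $4,296.96
Ending inventory (cost pool remaining) = $5,587.04
Check: goods available $9,884.00 = COGS $4,296.96 + ending $5,587.04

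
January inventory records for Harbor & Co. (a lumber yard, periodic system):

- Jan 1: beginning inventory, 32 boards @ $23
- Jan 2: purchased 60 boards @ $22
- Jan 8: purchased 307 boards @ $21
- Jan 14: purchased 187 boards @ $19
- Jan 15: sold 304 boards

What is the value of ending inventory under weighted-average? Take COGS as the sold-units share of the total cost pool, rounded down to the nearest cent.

Ending inventory = $5,801.70

Jan 15, sell 304: 304/586 × $12,056.00 → $6,254.30
Ending inventory (cost pool remaining) = $5,801.70
Check: goods available $12,056.00 = COGS $6,254.30 + ending $5,801.70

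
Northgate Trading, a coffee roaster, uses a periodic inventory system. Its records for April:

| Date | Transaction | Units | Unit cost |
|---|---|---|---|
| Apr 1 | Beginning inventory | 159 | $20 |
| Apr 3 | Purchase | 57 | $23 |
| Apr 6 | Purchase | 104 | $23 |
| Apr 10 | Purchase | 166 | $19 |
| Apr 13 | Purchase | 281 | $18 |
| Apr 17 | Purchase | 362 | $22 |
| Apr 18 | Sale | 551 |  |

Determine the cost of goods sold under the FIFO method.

COGS = $11,207

Apr 18, 551 sold [FIFO — oldest first]: 159 @ $20 + 57 @ $23 + 104 @ $23 + 166 @ $19 + 65 @ $18 = $11,207
Ending inventory: 216 @ $18 + 362 @ $22 = $11,852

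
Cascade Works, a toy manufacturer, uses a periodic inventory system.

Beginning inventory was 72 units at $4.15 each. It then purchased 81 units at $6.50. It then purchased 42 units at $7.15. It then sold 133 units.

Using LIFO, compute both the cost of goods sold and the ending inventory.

Sale 1 (133) [LIFO — newest first]: 42 @ $7.15 + 81 @ $6.50 + 10 @ $4.15 = $868.30
Ending inventory: 62 @ $4.15 = $257.30
Check: goods available $1,125.60 = COGS $868.30 + ending $257.30

COGS = $868.30; ending inventory = $257.30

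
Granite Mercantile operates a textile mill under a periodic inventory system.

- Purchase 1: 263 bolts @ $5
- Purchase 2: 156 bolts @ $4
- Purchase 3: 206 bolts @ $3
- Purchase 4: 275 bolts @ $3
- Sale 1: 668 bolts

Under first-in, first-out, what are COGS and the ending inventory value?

COGS = $2,686; ending inventory = $696

Sale 1 (668) [FIFO — oldest first]: 263 @ $5 + 156 @ $4 + 206 @ $3 + 43 @ $3 = $2,686
Ending inventory: 232 @ $3 = $696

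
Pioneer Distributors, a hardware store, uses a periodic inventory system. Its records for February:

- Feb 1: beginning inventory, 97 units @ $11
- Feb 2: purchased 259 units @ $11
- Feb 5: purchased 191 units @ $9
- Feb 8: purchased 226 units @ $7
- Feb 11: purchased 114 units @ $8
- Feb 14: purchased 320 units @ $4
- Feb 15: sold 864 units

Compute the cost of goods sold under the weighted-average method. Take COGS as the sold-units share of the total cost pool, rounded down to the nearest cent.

COGS = $6,735.19

Feb 15, sell 864: 864/1207 × $9,409.00 → $6,735.19
Ending inventory (cost pool remaining) = $2,673.81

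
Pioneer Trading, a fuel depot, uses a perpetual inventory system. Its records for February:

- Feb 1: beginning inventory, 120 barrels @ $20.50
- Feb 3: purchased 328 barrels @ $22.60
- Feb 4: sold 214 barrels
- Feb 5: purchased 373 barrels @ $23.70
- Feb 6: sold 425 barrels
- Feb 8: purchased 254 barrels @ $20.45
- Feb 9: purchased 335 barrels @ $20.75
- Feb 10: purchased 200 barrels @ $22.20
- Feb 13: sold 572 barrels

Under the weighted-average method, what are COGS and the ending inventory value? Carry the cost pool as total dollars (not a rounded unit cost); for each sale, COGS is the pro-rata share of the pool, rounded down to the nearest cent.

COGS = $26,758.65; ending inventory = $8,539.80

After Feb 1: 120 on hand, pool $2,460.00 (≈ $20.5000 each)
After Feb 3: 448 on hand, pool $9,872.80 (≈ $22.0375 each)
Feb 4, sell 214: 214/448 × $9,872.80 → $4,716.02
After Feb 5: 607 on hand, pool $13,996.88 (≈ $23.0591 each)
Feb 6, sell 425: 425/607 × $13,996.88 → $9,800.12
After Feb 8: 436 on hand, pool $9,391.06 (≈ $21.5391 each)
After Feb 9: 771 on hand, pool $16,342.31 (≈ $21.1963 each)
After Feb 10: 971 on hand, pool $20,782.31 (≈ $21.4030 each)
Feb 13, sell 572: 572/971 × $20,782.31 → $12,242.51
Total COGS = $4,716.02 + $9,800.12 + $12,242.51 = $26,758.65
Ending inventory (cost pool remaining) = $8,539.80
Check: goods available $35,298.45 = COGS $26,758.65 + ending $8,539.80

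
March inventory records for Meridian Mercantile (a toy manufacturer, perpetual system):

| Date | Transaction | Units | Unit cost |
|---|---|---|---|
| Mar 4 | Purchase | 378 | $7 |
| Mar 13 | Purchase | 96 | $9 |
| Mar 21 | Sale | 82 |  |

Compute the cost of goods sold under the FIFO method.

COGS = $574

Mar 21, 82 sold [FIFO — oldest first]: 82 @ $7 = $574
Ending inventory: 296 @ $7 + 96 @ $9 = $2,936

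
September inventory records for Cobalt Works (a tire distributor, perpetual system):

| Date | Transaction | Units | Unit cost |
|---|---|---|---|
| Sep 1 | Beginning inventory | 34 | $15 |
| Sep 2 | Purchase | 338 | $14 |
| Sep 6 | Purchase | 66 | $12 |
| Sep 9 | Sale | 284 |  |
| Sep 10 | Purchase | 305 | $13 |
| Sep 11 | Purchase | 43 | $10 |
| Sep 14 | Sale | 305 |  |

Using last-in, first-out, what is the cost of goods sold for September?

COGS = $7,680

Sep 9, 284 sold [LIFO — newest first]: 66 @ $12 + 218 @ $14 = $3,844
Sep 14, 305 sold [LIFO — newest first]: 43 @ $10 + 262 @ $13 = $3,836
Total COGS = $3,844 + $3,836 = $7,680
Ending inventory: 34 @ $15 + 120 @ $14 + 43 @ $13 = $2,749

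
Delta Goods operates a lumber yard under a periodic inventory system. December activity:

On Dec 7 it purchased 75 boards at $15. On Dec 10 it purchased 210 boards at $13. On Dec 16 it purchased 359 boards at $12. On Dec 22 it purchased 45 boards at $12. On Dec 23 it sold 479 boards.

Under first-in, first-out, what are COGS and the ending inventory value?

COGS = $6,183; ending inventory = $2,520

Dec 23, 479 sold [FIFO — oldest first]: 75 @ $15 + 210 @ $13 + 194 @ $12 = $6,183
Ending inventory: 165 @ $12 + 45 @ $12 = $2,520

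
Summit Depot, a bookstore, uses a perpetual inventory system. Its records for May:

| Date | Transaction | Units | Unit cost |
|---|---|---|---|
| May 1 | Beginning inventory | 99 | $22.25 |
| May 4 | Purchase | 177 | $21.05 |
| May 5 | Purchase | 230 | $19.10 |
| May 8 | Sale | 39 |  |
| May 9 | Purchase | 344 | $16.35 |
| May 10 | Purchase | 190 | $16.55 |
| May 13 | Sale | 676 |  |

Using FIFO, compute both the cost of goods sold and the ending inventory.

May 8, 39 sold [FIFO — oldest first]: 39 @ $22.25 = $867.75
May 13, 676 sold [FIFO — oldest first]: 60 @ $22.25 + 177 @ $21.05 + 230 @ $19.10 + 209 @ $16.35 = $12,871.00
Total COGS = $867.75 + $12,871.00 = $13,738.75
Ending inventory: 135 @ $16.35 + 190 @ $16.55 = $5,351.75

COGS = $13,738.75; ending inventory = $5,351.75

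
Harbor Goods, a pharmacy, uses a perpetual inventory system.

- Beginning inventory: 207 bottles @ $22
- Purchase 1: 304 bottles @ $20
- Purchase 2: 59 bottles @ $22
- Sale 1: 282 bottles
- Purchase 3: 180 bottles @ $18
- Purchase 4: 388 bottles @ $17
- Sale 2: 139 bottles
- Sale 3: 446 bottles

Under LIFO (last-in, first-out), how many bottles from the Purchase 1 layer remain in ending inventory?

Sale 1 (282) [LIFO — newest first]: 59 @ $22 + 223 @ $20 = $5,758
Sale 2 (139) [LIFO — newest first]: 139 @ $17 = $2,363
Sale 3 (446) [LIFO — newest first]: 249 @ $17 + 180 @ $18 + 17 @ $20 = $7,813
Total COGS = $5,758 + $2,363 + $7,813 = $15,934
Ending inventory: 207 @ $22 + 64 @ $20 = $5,834

64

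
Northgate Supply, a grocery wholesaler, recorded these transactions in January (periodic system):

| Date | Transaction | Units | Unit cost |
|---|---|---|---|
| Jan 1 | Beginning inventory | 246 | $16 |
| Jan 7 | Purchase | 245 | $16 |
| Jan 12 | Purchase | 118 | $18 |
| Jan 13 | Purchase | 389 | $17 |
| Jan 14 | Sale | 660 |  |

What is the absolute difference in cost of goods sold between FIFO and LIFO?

$338

FIFO COGS: 246 @ $16 + 245 @ $16 + 118 @ $18 + 51 @ $17 = $10,847
LIFO COGS: 389 @ $17 + 118 @ $18 + 153 @ $16 = $11,185
Difference = |$10,847 − $11,185| = $338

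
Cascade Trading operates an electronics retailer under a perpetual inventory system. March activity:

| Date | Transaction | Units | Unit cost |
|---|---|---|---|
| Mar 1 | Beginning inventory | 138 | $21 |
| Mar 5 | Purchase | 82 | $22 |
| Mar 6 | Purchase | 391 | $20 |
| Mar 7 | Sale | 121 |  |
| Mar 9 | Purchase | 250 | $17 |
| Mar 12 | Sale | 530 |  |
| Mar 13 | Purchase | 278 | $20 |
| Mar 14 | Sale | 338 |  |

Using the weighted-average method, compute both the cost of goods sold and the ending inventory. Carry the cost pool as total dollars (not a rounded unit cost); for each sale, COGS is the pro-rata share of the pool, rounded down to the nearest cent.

After Mar 1: 138 on hand, pool $2,898.00 (≈ $21.0000 each)
After Mar 5: 220 on hand, pool $4,702.00 (≈ $21.3727 each)
After Mar 6: 611 on hand, pool $12,522.00 (≈ $20.4943 each)
Mar 7, sell 121: 121/611 × $12,522.00 → $2,479.80
After Mar 9: 740 on hand, pool $14,292.20 (≈ $19.3138 each)
Mar 12, sell 530: 530/740 × $14,292.20 → $10,236.30
After Mar 13: 488 on hand, pool $9,615.90 (≈ $19.7047 each)
Mar 14, sell 338: 338/488 × $9,615.90 → $6,660.19
Total COGS = $2,479.80 + $10,236.30 + $6,660.19 = $19,376.29
Ending inventory (cost pool remaining) = $2,955.71

COGS = $19,376.29; ending inventory = $2,955.71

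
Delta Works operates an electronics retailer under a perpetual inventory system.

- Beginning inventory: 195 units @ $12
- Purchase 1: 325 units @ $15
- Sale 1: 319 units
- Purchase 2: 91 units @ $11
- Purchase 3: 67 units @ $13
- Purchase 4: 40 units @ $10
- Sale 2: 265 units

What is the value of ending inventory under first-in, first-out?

Sale 1 (319) [FIFO — oldest first]: 195 @ $12 + 124 @ $15 = $4,200
Sale 2 (265) [FIFO — oldest first]: 201 @ $15 + 64 @ $11 = $3,719
Total COGS = $4,200 + $3,719 = $7,919
Ending inventory: 27 @ $11 + 67 @ $13 + 40 @ $10 = $1,568
Check: goods available $9,487 = COGS $7,919 + ending $1,568

Ending inventory = $1,568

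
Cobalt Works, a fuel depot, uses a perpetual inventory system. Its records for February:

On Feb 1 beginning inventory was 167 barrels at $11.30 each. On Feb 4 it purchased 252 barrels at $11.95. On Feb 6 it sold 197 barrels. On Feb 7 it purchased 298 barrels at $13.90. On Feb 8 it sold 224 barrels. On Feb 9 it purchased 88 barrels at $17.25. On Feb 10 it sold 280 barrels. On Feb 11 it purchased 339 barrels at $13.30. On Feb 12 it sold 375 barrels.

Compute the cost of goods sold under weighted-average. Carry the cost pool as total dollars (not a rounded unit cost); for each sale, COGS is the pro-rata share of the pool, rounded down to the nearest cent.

After Feb 1: 167 on hand, pool $1,887.10 (≈ $11.3000 each)
After Feb 4: 419 on hand, pool $4,898.50 (≈ $11.6909 each)
Feb 6, sell 197: 197/419 × $4,898.50 → $2,303.11
After Feb 7: 520 on hand, pool $6,737.59 (≈ $12.9569 each)
Feb 8, sell 224: 224/520 × $6,737.59 → $2,902.34
After Feb 9: 384 on hand, pool $5,353.25 (≈ $13.9408 each)
Feb 10, sell 280: 280/384 × $5,353.25 → $3,903.41
After Feb 11: 443 on hand, pool $5,958.54 (≈ $13.4504 each)
Feb 12, sell 375: 375/443 × $5,958.54 → $5,043.91
Total COGS = $2,303.11 + $2,902.34 + $3,903.41 + $5,043.91 = $14,152.77
Ending inventory (cost pool remaining) = $914.63
Check: goods available $15,067.40 = COGS $14,152.77 + ending $914.63

COGS = $14,152.77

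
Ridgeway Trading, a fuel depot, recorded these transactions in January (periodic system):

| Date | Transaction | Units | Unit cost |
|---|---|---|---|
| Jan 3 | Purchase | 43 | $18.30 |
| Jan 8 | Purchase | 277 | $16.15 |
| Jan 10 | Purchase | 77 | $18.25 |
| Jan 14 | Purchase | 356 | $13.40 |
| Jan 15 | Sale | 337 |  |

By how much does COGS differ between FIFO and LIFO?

$1,054.90

FIFO COGS: 43 @ $18.30 + 277 @ $16.15 + 17 @ $18.25 = $5,570.70
LIFO COGS: 337 @ $13.40 = $4,515.80
Difference = |$5,570.70 − $4,515.80| = $1,054.90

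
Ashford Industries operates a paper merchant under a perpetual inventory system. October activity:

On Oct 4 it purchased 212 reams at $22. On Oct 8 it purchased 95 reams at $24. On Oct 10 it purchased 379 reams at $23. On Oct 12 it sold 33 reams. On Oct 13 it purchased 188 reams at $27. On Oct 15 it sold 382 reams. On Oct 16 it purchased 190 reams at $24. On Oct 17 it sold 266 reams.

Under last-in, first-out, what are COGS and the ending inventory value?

COGS = $16,605; ending inventory = $8,692

Oct 12, 33 sold [LIFO — newest first]: 33 @ $23 = $759
Oct 15, 382 sold [LIFO — newest first]: 188 @ $27 + 194 @ $23 = $9,538
Oct 17, 266 sold [LIFO — newest first]: 190 @ $24 + 76 @ $23 = $6,308
Total COGS = $759 + $9,538 + $6,308 = $16,605
Ending inventory: 212 @ $22 + 95 @ $24 + 76 @ $23 = $8,692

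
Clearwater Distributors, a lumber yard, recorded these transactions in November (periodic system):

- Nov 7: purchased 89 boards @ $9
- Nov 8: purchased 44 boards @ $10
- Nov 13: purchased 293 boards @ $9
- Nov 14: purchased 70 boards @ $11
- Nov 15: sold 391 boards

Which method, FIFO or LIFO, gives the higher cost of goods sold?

LIFO

FIFO COGS: 89 @ $9 + 44 @ $10 + 258 @ $9 = $3,563
LIFO COGS: 70 @ $11 + 293 @ $9 + 28 @ $10 = $3,687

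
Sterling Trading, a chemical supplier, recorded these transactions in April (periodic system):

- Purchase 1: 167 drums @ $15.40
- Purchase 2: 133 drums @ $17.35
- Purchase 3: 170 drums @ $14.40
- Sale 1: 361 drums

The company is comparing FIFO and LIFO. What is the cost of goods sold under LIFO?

FIFO COGS: 167 @ $15.40 + 133 @ $17.35 + 61 @ $14.40 = $5,757.75
LIFO COGS: 170 @ $14.40 + 133 @ $17.35 + 58 @ $15.40 = $5,648.75

COGS = $5,648.75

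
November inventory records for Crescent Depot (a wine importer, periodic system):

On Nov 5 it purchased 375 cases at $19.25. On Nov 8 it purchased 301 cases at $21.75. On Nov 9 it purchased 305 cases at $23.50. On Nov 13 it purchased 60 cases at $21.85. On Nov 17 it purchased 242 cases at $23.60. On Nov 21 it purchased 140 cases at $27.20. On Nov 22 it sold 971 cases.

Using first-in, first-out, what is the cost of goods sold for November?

Nov 22, 971 sold [FIFO — oldest first]: 375 @ $19.25 + 301 @ $21.75 + 295 @ $23.50 = $20,698.00
Ending inventory: 10 @ $23.50 + 60 @ $21.85 + 242 @ $23.60 + 140 @ $27.20 = $11,065.20

COGS = $20,698.00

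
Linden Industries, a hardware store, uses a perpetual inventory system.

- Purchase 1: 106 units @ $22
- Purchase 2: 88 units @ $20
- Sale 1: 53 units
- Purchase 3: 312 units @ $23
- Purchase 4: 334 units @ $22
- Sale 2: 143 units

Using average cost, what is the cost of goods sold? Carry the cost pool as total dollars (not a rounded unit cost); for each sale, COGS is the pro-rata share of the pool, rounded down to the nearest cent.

After Purchase 1: 106 on hand, pool $2,332.00 (≈ $22.0000 each)
After Purchase 2: 194 on hand, pool $4,092.00 (≈ $21.0928 each)
Sale 1, sell 53: 53/194 × $4,092.00 → $1,117.91
After Purchase 3: 453 on hand, pool $10,150.09 (≈ $22.4064 each)
After Purchase 4: 787 on hand, pool $17,498.09 (≈ $22.2339 each)
Sale 2, sell 143: 143/787 × $17,498.09 → $3,179.44
Total COGS = $1,117.91 + $3,179.44 = $4,297.35
Ending inventory (cost pool remaining) = $14,318.65

COGS = $4,297.35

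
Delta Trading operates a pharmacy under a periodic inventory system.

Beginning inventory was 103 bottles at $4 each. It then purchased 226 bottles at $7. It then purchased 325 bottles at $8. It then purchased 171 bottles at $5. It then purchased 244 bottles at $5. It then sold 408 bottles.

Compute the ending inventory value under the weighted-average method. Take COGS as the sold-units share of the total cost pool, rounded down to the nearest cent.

Ending inventory = $4,123.68

Sale 1, sell 408: 408/1069 × $6,669.00 → $2,545.32
Ending inventory (cost pool remaining) = $4,123.68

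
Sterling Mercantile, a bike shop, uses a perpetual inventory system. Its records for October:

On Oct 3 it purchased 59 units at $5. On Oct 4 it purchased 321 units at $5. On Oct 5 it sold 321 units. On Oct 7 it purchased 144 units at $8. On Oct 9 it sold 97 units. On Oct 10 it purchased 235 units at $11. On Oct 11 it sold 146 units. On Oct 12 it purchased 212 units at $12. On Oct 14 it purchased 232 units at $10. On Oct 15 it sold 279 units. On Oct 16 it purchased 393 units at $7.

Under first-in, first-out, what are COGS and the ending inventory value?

COGS = $6,645; ending inventory = $6,607

Oct 5, 321 sold [FIFO — oldest first]: 59 @ $5 + 262 @ $5 = $1,605
Oct 9, 97 sold [FIFO — oldest first]: 59 @ $5 + 38 @ $8 = $599
Oct 11, 146 sold [FIFO — oldest first]: 106 @ $8 + 40 @ $11 = $1,288
Oct 15, 279 sold [FIFO — oldest first]: 195 @ $11 + 84 @ $12 = $3,153
Total COGS = $1,605 + $599 + $1,288 + $3,153 = $6,645
Ending inventory: 128 @ $12 + 232 @ $10 + 393 @ $7 = $6,607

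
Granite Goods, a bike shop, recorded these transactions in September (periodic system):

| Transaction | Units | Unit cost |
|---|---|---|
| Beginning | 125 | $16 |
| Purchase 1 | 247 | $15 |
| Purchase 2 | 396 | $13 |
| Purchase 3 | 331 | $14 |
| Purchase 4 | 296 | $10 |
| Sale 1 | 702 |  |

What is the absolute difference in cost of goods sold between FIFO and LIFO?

$1,426

FIFO COGS: 125 @ $16 + 247 @ $15 + 330 @ $13 = $9,995
LIFO COGS: 296 @ $10 + 331 @ $14 + 75 @ $13 = $8,569
Difference = |$9,995 − $8,569| = $1,426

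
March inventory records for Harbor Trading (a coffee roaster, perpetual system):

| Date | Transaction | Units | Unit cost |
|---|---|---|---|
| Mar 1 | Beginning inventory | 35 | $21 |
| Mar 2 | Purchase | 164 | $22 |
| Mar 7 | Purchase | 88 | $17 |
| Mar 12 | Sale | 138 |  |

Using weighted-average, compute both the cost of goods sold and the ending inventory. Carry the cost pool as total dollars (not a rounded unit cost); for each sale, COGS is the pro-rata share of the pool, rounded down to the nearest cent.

After Mar 1: 35 on hand, pool $735.00 (≈ $21.0000 each)
After Mar 2: 199 on hand, pool $4,343.00 (≈ $21.8241 each)
After Mar 7: 287 on hand, pool $5,839.00 (≈ $20.3449 each)
Mar 12, sell 138: 138/287 × $5,839.00 → $2,807.60
Ending inventory (cost pool remaining) = $3,031.40

COGS = $2,807.60; ending inventory = $3,031.40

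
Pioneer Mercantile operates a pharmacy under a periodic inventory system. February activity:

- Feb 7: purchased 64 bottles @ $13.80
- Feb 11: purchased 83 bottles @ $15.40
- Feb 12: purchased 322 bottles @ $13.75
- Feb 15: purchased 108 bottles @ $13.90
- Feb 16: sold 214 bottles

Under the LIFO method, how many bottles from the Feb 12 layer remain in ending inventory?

216

Feb 16, 214 sold [LIFO — newest first]: 108 @ $13.90 + 106 @ $13.75 = $2,958.70
Ending inventory: 64 @ $13.80 + 83 @ $15.40 + 216 @ $13.75 = $5,131.40
Check: goods available $8,090.10 = COGS $2,958.70 + ending $5,131.40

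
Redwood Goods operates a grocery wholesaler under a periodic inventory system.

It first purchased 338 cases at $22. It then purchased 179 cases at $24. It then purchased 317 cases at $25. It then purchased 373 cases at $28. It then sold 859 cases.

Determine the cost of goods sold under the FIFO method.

COGS = $20,357

Sale 1 (859) [FIFO — oldest first]: 338 @ $22 + 179 @ $24 + 317 @ $25 + 25 @ $28 = $20,357
Ending inventory: 348 @ $28 = $9,744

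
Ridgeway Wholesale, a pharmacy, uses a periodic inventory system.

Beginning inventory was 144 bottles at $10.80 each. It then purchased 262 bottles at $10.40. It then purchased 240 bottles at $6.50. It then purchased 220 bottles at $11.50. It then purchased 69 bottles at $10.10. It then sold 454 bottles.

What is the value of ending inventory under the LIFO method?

Ending inventory = $4,767.50

Sale 1 (454) [LIFO — newest first]: 69 @ $10.10 + 220 @ $11.50 + 165 @ $6.50 = $4,299.40
Ending inventory: 144 @ $10.80 + 262 @ $10.40 + 75 @ $6.50 = $4,767.50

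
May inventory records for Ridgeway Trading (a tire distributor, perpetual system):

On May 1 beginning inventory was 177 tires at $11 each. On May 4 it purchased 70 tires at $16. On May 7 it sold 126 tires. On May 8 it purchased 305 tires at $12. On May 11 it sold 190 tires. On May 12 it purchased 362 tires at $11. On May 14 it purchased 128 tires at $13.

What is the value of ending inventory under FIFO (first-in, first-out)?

Ending inventory = $8,478

May 7, 126 sold [FIFO — oldest first]: 126 @ $11 = $1,386
May 11, 190 sold [FIFO — oldest first]: 51 @ $11 + 70 @ $16 + 69 @ $12 = $2,509
Total COGS = $1,386 + $2,509 = $3,895
Ending inventory: 236 @ $12 + 362 @ $11 + 128 @ $13 = $8,478
Check: goods available $12,373 = COGS $3,895 + ending $8,478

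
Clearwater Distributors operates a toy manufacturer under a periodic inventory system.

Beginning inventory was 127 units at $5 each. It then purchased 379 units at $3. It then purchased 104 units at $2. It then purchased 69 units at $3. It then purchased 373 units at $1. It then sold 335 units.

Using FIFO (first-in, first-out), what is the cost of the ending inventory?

Sale 1 (335) [FIFO — oldest first]: 127 @ $5 + 208 @ $3 = $1,259
Ending inventory: 171 @ $3 + 104 @ $2 + 69 @ $3 + 373 @ $1 = $1,301

Ending inventory = $1,301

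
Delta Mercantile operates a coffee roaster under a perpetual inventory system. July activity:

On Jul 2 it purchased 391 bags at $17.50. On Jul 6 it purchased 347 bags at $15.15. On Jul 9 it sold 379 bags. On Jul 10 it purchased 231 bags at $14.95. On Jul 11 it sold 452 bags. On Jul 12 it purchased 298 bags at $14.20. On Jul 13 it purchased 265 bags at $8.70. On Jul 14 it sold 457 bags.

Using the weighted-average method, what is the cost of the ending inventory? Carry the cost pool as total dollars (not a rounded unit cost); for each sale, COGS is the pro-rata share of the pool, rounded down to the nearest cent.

Ending inventory = $3,035.75

After Jul 2: 391 on hand, pool $6,842.50 (≈ $17.5000 each)
After Jul 6: 738 on hand, pool $12,099.55 (≈ $16.3951 each)
Jul 9, sell 379: 379/738 × $12,099.55 → $6,213.72
After Jul 10: 590 on hand, pool $9,339.28 (≈ $15.8293 each)
Jul 11, sell 452: 452/590 × $9,339.28 → $7,154.83
After Jul 12: 436 on hand, pool $6,416.05 (≈ $14.7157 each)
After Jul 13: 701 on hand, pool $8,721.55 (≈ $12.4416 each)
Jul 14, sell 457: 457/701 × $8,721.55 → $5,685.80
Total COGS = $6,213.72 + $7,154.83 + $5,685.80 = $19,054.35
Ending inventory (cost pool remaining) = $3,035.75
Check: goods available $22,090.10 = COGS $19,054.35 + ending $3,035.75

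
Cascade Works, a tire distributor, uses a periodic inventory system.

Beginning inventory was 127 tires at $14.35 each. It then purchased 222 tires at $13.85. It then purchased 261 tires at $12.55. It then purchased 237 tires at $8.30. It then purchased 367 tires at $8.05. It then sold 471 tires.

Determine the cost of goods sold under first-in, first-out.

COGS = $6,428.25

Sale 1 (471) [FIFO — oldest first]: 127 @ $14.35 + 222 @ $13.85 + 122 @ $12.55 = $6,428.25
Ending inventory: 139 @ $12.55 + 237 @ $8.30 + 367 @ $8.05 = $6,665.90
Check: goods available $13,094.15 = COGS $6,428.25 + ending $6,665.90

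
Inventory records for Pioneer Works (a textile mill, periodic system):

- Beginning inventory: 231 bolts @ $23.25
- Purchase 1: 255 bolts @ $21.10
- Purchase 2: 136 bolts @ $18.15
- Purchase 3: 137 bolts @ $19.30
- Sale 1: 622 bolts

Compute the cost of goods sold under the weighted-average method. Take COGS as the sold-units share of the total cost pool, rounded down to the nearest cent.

Sale 1, sell 622: 622/759 × $15,863.75 → $13,000.33
Ending inventory (cost pool remaining) = $2,863.42

COGS = $13,000.33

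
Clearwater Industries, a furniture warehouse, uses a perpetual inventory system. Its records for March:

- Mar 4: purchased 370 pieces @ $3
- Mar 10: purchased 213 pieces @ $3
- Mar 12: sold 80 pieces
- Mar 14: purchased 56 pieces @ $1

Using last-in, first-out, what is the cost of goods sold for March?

COGS = $240

Mar 12, 80 sold [LIFO — newest first]: 80 @ $3 = $240
Ending inventory: 370 @ $3 + 133 @ $3 + 56 @ $1 = $1,565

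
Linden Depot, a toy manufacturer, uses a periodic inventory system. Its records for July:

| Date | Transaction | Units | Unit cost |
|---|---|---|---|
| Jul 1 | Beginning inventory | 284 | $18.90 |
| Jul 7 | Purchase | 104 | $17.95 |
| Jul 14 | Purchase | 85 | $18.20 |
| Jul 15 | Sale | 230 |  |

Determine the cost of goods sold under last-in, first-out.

Jul 15, 230 sold [LIFO — newest first]: 85 @ $18.20 + 104 @ $17.95 + 41 @ $18.90 = $4,188.70
Ending inventory: 243 @ $18.90 = $4,592.70

COGS = $4,188.70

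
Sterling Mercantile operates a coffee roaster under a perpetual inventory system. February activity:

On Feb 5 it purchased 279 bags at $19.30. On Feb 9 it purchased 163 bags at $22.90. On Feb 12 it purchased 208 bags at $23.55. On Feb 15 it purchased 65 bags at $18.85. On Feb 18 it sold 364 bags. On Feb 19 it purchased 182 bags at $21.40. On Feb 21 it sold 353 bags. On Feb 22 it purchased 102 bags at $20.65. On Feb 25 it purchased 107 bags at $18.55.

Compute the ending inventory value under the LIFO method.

Feb 18, 364 sold [LIFO — newest first]: 65 @ $18.85 + 208 @ $23.55 + 91 @ $22.90 = $8,207.55
Feb 21, 353 sold [LIFO — newest first]: 182 @ $21.40 + 72 @ $22.90 + 99 @ $19.30 = $7,454.30
Total COGS = $8,207.55 + $7,454.30 = $15,661.85
Ending inventory: 180 @ $19.30 + 102 @ $20.65 + 107 @ $18.55 = $7,565.15

Ending inventory = $7,565.15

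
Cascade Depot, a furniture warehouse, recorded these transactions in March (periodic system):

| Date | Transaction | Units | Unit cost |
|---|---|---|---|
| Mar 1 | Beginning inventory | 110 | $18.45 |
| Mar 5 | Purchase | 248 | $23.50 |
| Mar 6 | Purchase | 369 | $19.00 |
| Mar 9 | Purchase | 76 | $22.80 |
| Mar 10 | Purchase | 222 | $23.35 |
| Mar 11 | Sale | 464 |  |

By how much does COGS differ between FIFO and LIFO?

FIFO COGS: 110 @ $18.45 + 248 @ $23.50 + 106 @ $19.00 = $9,871.50
LIFO COGS: 222 @ $23.35 + 76 @ $22.80 + 166 @ $19.00 = $10,070.50
Difference = |$9,871.50 − $10,070.50| = $199.00

$199.00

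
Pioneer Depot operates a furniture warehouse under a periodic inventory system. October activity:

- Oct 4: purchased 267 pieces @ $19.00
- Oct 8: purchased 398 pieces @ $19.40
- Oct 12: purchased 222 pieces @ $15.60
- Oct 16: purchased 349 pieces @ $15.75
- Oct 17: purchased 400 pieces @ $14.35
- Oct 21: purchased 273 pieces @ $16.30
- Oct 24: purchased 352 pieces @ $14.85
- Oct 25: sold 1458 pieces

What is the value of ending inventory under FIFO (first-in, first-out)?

Ending inventory = $12,231.40

Oct 25, 1458 sold [FIFO — oldest first]: 267 @ $19.00 + 398 @ $19.40 + 222 @ $15.60 + 349 @ $15.75 + 222 @ $14.35 = $24,939.85
Ending inventory: 178 @ $14.35 + 273 @ $16.30 + 352 @ $14.85 = $12,231.40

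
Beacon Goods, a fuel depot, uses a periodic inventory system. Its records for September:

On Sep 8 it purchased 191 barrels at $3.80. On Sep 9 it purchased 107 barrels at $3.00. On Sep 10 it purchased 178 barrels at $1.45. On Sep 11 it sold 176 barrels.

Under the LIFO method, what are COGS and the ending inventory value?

Sep 11, 176 sold [LIFO — newest first]: 176 @ $1.45 = $255.20
Ending inventory: 191 @ $3.80 + 107 @ $3.00 + 2 @ $1.45 = $1,049.70

COGS = $255.20; ending inventory = $1,049.70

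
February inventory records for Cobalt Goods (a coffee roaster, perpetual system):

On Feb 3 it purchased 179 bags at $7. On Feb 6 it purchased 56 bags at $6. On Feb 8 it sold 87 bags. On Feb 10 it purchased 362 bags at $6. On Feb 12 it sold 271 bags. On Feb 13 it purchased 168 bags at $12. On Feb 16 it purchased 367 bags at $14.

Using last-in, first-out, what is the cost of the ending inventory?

Feb 8, 87 sold [LIFO — newest first]: 56 @ $6 + 31 @ $7 = $553
Feb 12, 271 sold [LIFO — newest first]: 271 @ $6 = $1,626
Total COGS = $553 + $1,626 = $2,179
Ending inventory: 148 @ $7 + 91 @ $6 + 168 @ $12 + 367 @ $14 = $8,736
Check: goods available $10,915 = COGS $2,179 + ending $8,736

Ending inventory = $8,736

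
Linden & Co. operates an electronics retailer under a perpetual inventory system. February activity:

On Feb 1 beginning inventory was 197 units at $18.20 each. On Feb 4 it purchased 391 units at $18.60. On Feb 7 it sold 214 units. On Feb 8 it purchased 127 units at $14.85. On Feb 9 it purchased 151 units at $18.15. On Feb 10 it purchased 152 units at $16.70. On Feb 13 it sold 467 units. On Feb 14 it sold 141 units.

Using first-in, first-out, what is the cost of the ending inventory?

Ending inventory = $3,337.00

Feb 7, 214 sold [FIFO — oldest first]: 197 @ $18.20 + 17 @ $18.60 = $3,901.60
Feb 13, 467 sold [FIFO — oldest first]: 374 @ $18.60 + 93 @ $14.85 = $8,337.45
Feb 14, 141 sold [FIFO — oldest first]: 34 @ $14.85 + 107 @ $18.15 = $2,446.95
Total COGS = $3,901.60 + $8,337.45 + $2,446.95 = $14,686.00
Ending inventory: 44 @ $18.15 + 152 @ $16.70 = $3,337.00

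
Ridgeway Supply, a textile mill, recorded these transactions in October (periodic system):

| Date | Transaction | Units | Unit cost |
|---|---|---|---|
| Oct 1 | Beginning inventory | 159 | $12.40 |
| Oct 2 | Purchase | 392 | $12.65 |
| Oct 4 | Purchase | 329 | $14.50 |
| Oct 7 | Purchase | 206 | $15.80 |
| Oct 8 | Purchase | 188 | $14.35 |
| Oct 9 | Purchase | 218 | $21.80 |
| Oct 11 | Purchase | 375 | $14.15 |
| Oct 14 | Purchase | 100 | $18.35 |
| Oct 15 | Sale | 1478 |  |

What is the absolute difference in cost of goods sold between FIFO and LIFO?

FIFO COGS: 159 @ $12.40 + 392 @ $12.65 + 329 @ $14.50 + 206 @ $15.80 + 188 @ $14.35 + 204 @ $21.80 = $22,100.70
LIFO COGS: 100 @ $18.35 + 375 @ $14.15 + 218 @ $21.80 + 188 @ $14.35 + 206 @ $15.80 + 329 @ $14.50 + 62 @ $12.65 = $23,401.05
Difference = |$22,100.70 − $23,401.05| = $1,300.35

$1,300.35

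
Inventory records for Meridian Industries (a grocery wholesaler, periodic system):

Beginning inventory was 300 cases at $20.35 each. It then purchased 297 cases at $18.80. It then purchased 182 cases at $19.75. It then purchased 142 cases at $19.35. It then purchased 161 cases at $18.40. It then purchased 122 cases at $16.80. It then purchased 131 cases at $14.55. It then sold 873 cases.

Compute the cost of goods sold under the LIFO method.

Sale 1 (873) [LIFO — newest first]: 131 @ $14.55 + 122 @ $16.80 + 161 @ $18.40 + 142 @ $19.35 + 182 @ $19.75 + 135 @ $18.80 = $15,798.25
Ending inventory: 300 @ $20.35 + 162 @ $18.80 = $9,150.60

COGS = $15,798.25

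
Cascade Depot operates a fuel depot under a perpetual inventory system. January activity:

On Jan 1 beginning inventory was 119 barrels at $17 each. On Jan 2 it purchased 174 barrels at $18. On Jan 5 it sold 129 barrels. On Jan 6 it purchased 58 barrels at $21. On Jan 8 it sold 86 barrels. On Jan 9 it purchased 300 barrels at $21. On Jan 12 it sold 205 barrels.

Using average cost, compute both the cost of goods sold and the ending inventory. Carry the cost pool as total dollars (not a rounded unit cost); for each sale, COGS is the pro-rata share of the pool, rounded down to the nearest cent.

COGS = $8,003.30; ending inventory = $4,669.70

After Jan 1: 119 on hand, pool $2,023.00 (≈ $17.0000 each)
After Jan 2: 293 on hand, pool $5,155.00 (≈ $17.5939 each)
Jan 5, sell 129: 129/293 × $5,155.00 → $2,269.60
After Jan 6: 222 on hand, pool $4,103.40 (≈ $18.4838 each)
Jan 8, sell 86: 86/222 × $4,103.40 → $1,589.60
After Jan 9: 436 on hand, pool $8,813.80 (≈ $20.2151 each)
Jan 12, sell 205: 205/436 × $8,813.80 → $4,144.10
Total COGS = $2,269.60 + $1,589.60 + $4,144.10 = $8,003.30
Ending inventory (cost pool remaining) = $4,669.70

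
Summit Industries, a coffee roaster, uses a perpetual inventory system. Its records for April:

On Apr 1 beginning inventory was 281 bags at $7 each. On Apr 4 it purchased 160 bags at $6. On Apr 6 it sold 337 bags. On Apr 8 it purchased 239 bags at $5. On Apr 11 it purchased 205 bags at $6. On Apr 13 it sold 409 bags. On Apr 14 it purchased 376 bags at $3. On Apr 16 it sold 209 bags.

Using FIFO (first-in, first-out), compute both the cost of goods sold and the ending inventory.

COGS = $5,562; ending inventory = $918

Apr 6, 337 sold [FIFO — oldest first]: 281 @ $7 + 56 @ $6 = $2,303
Apr 13, 409 sold [FIFO — oldest first]: 104 @ $6 + 239 @ $5 + 66 @ $6 = $2,215
Apr 16, 209 sold [FIFO — oldest first]: 139 @ $6 + 70 @ $3 = $1,044
Total COGS = $2,303 + $2,215 + $1,044 = $5,562
Ending inventory: 306 @ $3 = $918
Check: goods available $6,480 = COGS $5,562 + ending $918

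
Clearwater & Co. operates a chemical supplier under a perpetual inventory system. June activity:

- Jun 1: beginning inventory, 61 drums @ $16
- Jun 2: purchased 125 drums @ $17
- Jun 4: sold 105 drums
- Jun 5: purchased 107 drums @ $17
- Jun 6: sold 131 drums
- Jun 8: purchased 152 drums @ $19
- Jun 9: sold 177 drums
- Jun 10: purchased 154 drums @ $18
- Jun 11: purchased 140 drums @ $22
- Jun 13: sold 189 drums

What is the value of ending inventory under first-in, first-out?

Ending inventory = $3,014

Jun 4, 105 sold [FIFO — oldest first]: 61 @ $16 + 44 @ $17 = $1,724
Jun 6, 131 sold [FIFO — oldest first]: 81 @ $17 + 50 @ $17 = $2,227
Jun 9, 177 sold [FIFO — oldest first]: 57 @ $17 + 120 @ $19 = $3,249
Jun 13, 189 sold [FIFO — oldest first]: 32 @ $19 + 154 @ $18 + 3 @ $22 = $3,446
Total COGS = $1,724 + $2,227 + $3,249 + $3,446 = $10,646
Ending inventory: 137 @ $22 = $3,014
Check: goods available $13,660 = COGS $10,646 + ending $3,014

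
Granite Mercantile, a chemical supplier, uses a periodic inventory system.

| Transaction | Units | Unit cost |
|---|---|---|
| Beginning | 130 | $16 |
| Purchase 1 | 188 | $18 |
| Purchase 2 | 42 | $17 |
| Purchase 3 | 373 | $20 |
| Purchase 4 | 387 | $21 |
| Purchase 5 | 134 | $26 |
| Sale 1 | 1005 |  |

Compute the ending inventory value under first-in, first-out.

Ending inventory = $5,899

Sale 1 (1005) [FIFO — oldest first]: 130 @ $16 + 188 @ $18 + 42 @ $17 + 373 @ $20 + 272 @ $21 = $19,350
Ending inventory: 115 @ $21 + 134 @ $26 = $5,899
Check: goods available $25,249 = COGS $19,350 + ending $5,899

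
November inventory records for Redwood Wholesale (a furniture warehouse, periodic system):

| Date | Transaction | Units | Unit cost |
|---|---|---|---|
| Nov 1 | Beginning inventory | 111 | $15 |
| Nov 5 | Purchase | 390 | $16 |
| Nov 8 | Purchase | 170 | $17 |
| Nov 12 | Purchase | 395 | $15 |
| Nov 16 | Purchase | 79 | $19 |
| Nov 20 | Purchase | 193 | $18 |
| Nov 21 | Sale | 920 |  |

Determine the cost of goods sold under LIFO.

COGS = $15,118

Nov 21, 920 sold [LIFO — newest first]: 193 @ $18 + 79 @ $19 + 395 @ $15 + 170 @ $17 + 83 @ $16 = $15,118
Ending inventory: 111 @ $15 + 307 @ $16 = $6,577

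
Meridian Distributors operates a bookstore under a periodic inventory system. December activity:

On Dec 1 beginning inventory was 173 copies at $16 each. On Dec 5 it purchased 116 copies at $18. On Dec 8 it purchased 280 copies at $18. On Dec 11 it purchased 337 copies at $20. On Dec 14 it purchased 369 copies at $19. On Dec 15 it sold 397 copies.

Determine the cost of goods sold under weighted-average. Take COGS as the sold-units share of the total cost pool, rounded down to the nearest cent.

Dec 15, sell 397: 397/1275 × $23,647.00 → $7,363.02
Ending inventory (cost pool remaining) = $16,283.98
Check: goods available $23,647.00 = COGS $7,363.02 + ending $16,283.98

COGS = $7,363.02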